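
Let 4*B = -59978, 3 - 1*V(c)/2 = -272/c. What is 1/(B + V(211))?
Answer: -422/6324059 ≈ -6.6729e-5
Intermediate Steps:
V(c) = 6 + 544/c (V(c) = 6 - (-544)/c = 6 + 544/c)
B = -29989/2 (B = (¼)*(-59978) = -29989/2 ≈ -14995.)
1/(B + V(211)) = 1/(-29989/2 + (6 + 544/211)) = 1/(-29989/2 + 1810/211) = 1/(-6324059/422) = -422/6324059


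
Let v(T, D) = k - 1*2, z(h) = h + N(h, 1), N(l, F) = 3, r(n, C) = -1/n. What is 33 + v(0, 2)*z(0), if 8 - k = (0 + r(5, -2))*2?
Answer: 261/5 ≈ 52.200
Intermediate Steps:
k = 42/5 (k = 8 - (0 - 1/5)*2 = 8 - (0 - 1*⅕)*2 = 8 - (0 - ⅕)*2 = 8 - (-1)*2/5 = 8 - 1*(-⅖) = 8 + ⅖ = 42/5 ≈ 8.4000)
z(h) = 3 + h (z(h) = h + 3 = 3 + h)
v(T, D) = 32/5 (v(T, D) = 42/5 - 1*2 = 42/5 - 2 = 32/5)
33 + v(0, 2)*z(0) = 33 + 32*(3 + 0)/5 = 33 + (32/5)*3 = 33 + 96/5 = 261/5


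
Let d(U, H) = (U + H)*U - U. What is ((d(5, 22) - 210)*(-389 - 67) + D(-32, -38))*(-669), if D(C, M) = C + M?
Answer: -24358290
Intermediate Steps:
d(U, H) = -U + U*(H + U) (d(U, H) = (H + U)*U - U = U*(H + U) - U = -U + U*(H + U))
((d(5, 22) - 210)*(-389 - 67) + D(-32, -38))*(-669) = ((5*(-1 + 22 + 5) - 210)*(-389 - 67) + (-32 - 38))*(-669) = ((5*26 - 210)*(-456) - 70)*(-669) = ((130 - 210)*(-456) - 70)*(-669) = (-80*(-456) - 70)*(-669) = (36480 - 70)*(-669) = 36410*(-669) = -24358290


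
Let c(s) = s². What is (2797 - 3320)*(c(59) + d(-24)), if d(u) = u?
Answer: -1808011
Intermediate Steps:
(2797 - 3320)*(c(59) + d(-24)) = (2797 - 3320)*(59² - 24) = -523*(3481 - 24) = -523*3457 = -1808011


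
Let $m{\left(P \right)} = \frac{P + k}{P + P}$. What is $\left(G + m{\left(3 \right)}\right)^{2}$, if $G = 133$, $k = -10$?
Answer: $\frac{625681}{36} \approx 17380.0$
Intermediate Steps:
$m{\left(P \right)} = \frac{-10 + P}{2 P}$ ($m{\left(P \right)} = \frac{P - 10}{P + P} = \frac{-10 + P}{2 P}$)
$\left(G + m{\left(3 \right)}\right)^{2} = \left(133 + \frac{-10 + 3}{2 \cdot 3}\right)^{2} = \left(133 + \frac{1}{2} \cdot \frac{1}{3} \left(-7\right)\right)^{2} = \left(133 - \frac{7}{6}\right)^{2} = \left(\frac{791}{6}\right)^{2} = \frac{625681}{36}$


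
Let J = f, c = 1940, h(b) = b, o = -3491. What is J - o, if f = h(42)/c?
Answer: 3386291/970 ≈ 3491.0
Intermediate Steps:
f = 21/970 (f = 42/1940 = 42*(1/1940) = 21/970 ≈ 0.021649)
J = 21/970 ≈ 0.021649
J - o = 21/970 - 1*(-3491) = 21/970 + 3491 = 3386291/970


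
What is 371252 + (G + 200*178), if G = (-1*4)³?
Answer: 406788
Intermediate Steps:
G = -64 (G = (-4)³ = -64)
371252 + (G + 200*178) = 371252 + (-64 + 200*178) = 371252 + (-64 + 35600) = 371252 + 35536 = 406788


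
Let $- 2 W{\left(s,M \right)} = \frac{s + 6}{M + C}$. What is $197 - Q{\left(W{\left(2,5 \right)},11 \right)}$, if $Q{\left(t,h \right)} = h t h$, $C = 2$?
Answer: $\frac{1863}{7} \approx 266.14$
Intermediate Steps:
$W{\left(s,M \right)} = - \frac{6 + s}{2 \left(2 + M\right)}$ ($W{\left(s,M \right)} = - \frac{\left(s + 6\right) \frac{1}{M + 2}}{2} = - \frac{\left(6 + s\right) \frac{1}{2 + M}}{2} = - \frac{\frac{1}{2 + M} \left(6 + s\right)}{2} = - \frac{6 + s}{2 \left(2 + M\right)}$)
$Q{\left(t,h \right)} = t h^{2}$
$197 - Q{\left(W{\left(2,5 \right)},11 \right)} = 197 - \frac{-6 - 2}{2 \left(2 + 5\right)} 11^{2} = 197 - \frac{-6 - 2}{2 \cdot 7} \cdot 121 = 197 - \frac{1}{2} \cdot \frac{1}{7} \left(-8\right) 121 = 197 - \left(- \frac{4}{7}\right) 121 = 197 - - \frac{484}{7} = 197 + \frac{484}{7} = \frac{1863}{7}$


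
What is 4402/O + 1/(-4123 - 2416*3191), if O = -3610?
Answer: -45925955554/37663037945 ≈ -1.2194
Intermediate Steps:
4402/O + 1/(-4123 - 2416*3191) = 4402/(-3610) + 1/(-4123 - 2416*3191) = 4402*(-1/3610) + (1/3191)/(-6539) = -2201/1805 - 1/6539*1/3191 = -2201/1805 - 1/20865949 = -45925955554/37663037945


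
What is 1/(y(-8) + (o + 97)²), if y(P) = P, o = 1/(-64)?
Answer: 4096/38494081 ≈ 0.00010641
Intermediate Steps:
o = -1/64 ≈ -0.015625
1/(y(-8) + (o + 97)²) = 1/(-8 + (-1/64 + 97)²) = 1/(-8 + (6207/64)²) = 1/(-8 + 38526849/4096) = 1/(38494081/4096) = 4096/38494081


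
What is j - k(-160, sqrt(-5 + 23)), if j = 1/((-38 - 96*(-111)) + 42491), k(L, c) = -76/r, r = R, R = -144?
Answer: -112115/212436 ≈ -0.52776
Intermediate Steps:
r = -144
k(L, c) = 19/36 (k(L, c) = -76/(-144) = -76*(-1/144) = 19/36)
j = 1/53109 (j = 1/((-38 + 10656) + 42491) = 1/(10618 + 42491) = 1/53109 ≈ 1.8829e-5)
j - k(-160, sqrt(-5 + 23)) = 1/53109 - 1*19/36 = 1/53109 - 19/36 = -112115/212436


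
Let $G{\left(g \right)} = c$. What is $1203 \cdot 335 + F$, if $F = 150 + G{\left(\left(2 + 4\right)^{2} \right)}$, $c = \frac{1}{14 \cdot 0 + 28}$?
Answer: $\frac{11288341}{28} \approx 4.0316 \cdot 10^{5}$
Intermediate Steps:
$c = \frac{1}{28}$ ($c = \frac{1}{0 + 28} = \frac{1}{28} \approx 0.035714$)
$G{\left(g \right)} = \frac{1}{28}$
$F = \frac{4201}{28}$ ($F = 150 + \frac{1}{28} = \frac{4201}{28} \approx 150.04$)
$1203 \cdot 335 + F = 1203 \cdot 335 + \frac{4201}{28} = 403005 + \frac{4201}{28} = \frac{11288341}{28}$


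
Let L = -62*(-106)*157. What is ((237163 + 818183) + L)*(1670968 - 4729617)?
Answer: -6383859260350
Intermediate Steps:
L = 1031804 (L = 6572*157 = 1031804)
((237163 + 818183) + L)*(1670968 - 4729617) = ((237163 + 818183) + 1031804)*(1670968 - 4729617) = (1055346 + 1031804)*(-3058649) = 2087150*(-3058649) = -6383859260350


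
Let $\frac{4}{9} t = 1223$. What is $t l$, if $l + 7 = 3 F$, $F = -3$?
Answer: $-44028$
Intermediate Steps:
$t = \frac{11007}{4}$ ($t = \frac{9}{4} \cdot 1223 = \frac{11007}{4} \approx 2751.8$)
$l = -16$ ($l = -7 + 3 \left(-3\right) = -7 - 9 = -16$)
$t l = \frac{11007}{4} \left(-16\right) = -44028$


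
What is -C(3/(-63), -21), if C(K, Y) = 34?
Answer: -34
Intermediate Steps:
-C(3/(-63), -21) = -1*34 = -34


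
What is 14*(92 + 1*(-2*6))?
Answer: 1120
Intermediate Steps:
14*(92 + 1*(-2*6)) = 14*(92 + 1*(-12)) = 14*(92 - 12) = 14*80 = 1120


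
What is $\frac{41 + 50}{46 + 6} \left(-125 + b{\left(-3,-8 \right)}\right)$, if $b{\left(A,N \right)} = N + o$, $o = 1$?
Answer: $-231$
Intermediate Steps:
$b{\left(A,N \right)} = 1 + N$ ($b{\left(A,N \right)} = N + 1 = 1 + N$)
$\frac{41 + 50}{46 + 6} \left(-125 + b{\left(-3,-8 \right)}\right) = \frac{41 + 50}{46 + 6} \left(-125 + \left(1 - 8\right)\right) = \frac{91}{52} \left(-125 - 7\right) = 91 \cdot \frac{1}{52} \left(-132\right) = \frac{7}{4} \left(-132\right) = -231$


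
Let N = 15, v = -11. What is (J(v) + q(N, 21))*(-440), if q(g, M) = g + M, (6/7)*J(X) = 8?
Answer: -59840/3 ≈ -19947.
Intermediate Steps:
J(X) = 28/3 (J(X) = (7/6)*8 = 28/3)
q(g, M) = M + g
(J(v) + q(N, 21))*(-440) = (28/3 + (21 + 15))*(-440) = (28/3 + 36)*(-440) = (136/3)*(-440) = -59840/3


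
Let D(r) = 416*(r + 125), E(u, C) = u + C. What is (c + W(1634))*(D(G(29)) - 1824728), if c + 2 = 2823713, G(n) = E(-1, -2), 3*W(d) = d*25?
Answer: -15100053554408/3 ≈ -5.0333e+12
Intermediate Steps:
W(d) = 25*d/3 (W(d) = (d*25)/3 = (25*d)/3 = 25*d/3)
E(u, C) = C + u
G(n) = -3 (G(n) = -2 - 1 = -3)
c = 2823711 (c = -2 + 2823713 = 2823711)
D(r) = 52000 + 416*r (D(r) = 416*(125 + r) = 52000 + 416*r)
(c + W(1634))*(D(G(29)) - 1824728) = (2823711 + (25/3)*1634)*((52000 + 416*(-3)) - 1824728) = (2823711 + 40850/3)*((52000 - 1248) - 1824728) = 8511983*(50752 - 1824728)/3 = (8511983/3)*(-1773976) = -15100053554408/3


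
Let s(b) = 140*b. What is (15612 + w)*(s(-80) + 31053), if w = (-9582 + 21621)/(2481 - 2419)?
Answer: 19455602499/62 ≈ 3.1380e+8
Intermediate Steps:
w = 12039/62 ≈ 194.18
(15612 + w)*(s(-80) + 31053) = (15612 + 12039/62)*(140*(-80) + 31053) = 979983*(-11200 + 31053)/62 = (979983/62)*19853 = 19455602499/62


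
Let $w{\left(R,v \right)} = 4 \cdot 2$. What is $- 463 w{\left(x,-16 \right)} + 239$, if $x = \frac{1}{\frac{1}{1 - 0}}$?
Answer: $-3465$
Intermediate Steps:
$x = 1$ ($x = \frac{1}{\frac{1}{1 + 0}} = \frac{1}{1^{-1}} = 1^{-1} = 1$)
$w{\left(R,v \right)} = 8$
$- 463 w{\left(x,-16 \right)} + 239 = \left(-463\right) 8 + 239 = -3704 + 239 = -3465$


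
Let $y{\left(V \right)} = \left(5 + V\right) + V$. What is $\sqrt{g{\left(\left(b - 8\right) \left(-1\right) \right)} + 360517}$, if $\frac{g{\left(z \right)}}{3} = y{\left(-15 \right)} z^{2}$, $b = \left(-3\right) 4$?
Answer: $\sqrt{330517} \approx 574.91$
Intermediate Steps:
$b = -12$
$y{\left(V \right)} = 5 + 2 V$
$g{\left(z \right)} = - 75 z^{2}$ ($g{\left(z \right)} = 3 \left(5 + 2 \left(-15\right)\right) z^{2} = 3 \left(5 - 30\right) z^{2} = 3 \left(- 25 z^{2}\right) = - 75 z^{2}$)
$\sqrt{g{\left(\left(b - 8\right) \left(-1\right) \right)} + 360517} = \sqrt{- 75 \left(\left(-12 - 8\right) \left(-1\right)\right)^{2} + 360517} = \sqrt{- 75 \left(\left(-20\right) \left(-1\right)\right)^{2} + 360517} = \sqrt{- 75 \cdot 20^{2} + 360517} = \sqrt{\left(-75\right) 400 + 360517} = \sqrt{-30000 + 360517} = \sqrt{330517}$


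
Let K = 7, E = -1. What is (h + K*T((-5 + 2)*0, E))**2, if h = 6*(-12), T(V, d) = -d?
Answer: 4225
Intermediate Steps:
h = -72
(h + K*T((-5 + 2)*0, E))**2 = (-72 + 7*(-1*(-1)))**2 = (-72 + 7*1)**2 = (-72 + 7)**2 = (-65)**2 = 4225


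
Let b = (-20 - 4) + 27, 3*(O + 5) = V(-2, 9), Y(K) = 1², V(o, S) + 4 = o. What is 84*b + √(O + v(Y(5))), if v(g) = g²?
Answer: 252 + I*√6 ≈ 252.0 + 2.4495*I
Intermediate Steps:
V(o, S) = -4 + o
Y(K) = 1
O = -7 (O = -5 + (-4 - 2)/3 = -5 + (⅓)*(-6) = -5 - 2 = -7)
b = 3 (b = -24 + 27 = 3)
84*b + √(O + v(Y(5))) = 84*3 + √(-7 + 1²) = 252 + √(-7 + 1) = 252 + √(-6) = 252 + I*√6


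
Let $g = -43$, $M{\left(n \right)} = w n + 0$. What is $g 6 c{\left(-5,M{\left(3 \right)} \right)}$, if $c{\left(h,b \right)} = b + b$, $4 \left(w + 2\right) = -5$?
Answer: $5031$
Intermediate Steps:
$w = - \frac{13}{4}$ ($w = -2 + \frac{1}{4} \left(-5\right) = -2 - \frac{5}{4} = - \frac{13}{4} \approx -3.25$)
$M{\left(n \right)} = - \frac{13 n}{4}$ ($M{\left(n \right)} = - \frac{13 n}{4} + 0 = - \frac{13 n}{4}$)
$c{\left(h,b \right)} = 2 b$
$g 6 c{\left(-5,M{\left(3 \right)} \right)} = \left(-43\right) 6 \cdot 2 \left(\left(- \frac{13}{4}\right) 3\right) = - 258 \cdot 2 \left(- \frac{39}{4}\right) = \left(-258\right) \left(- \frac{39}{2}\right) = 5031$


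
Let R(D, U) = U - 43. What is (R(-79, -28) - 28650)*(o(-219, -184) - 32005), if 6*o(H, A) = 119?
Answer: 5511875831/6 ≈ 9.1865e+8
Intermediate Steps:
o(H, A) = 119/6 (o(H, A) = (1/6)*119 = 119/6)
R(D, U) = -43 + U
(R(-79, -28) - 28650)*(o(-219, -184) - 32005) = ((-43 - 28) - 28650)*(119/6 - 32005) = (-71 - 28650)*(-191911/6) = -28721*(-191911/6) = 5511875831/6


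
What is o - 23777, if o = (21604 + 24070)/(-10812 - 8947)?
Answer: -469855417/19759 ≈ -23779.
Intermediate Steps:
o = -45674/19759 (o = 45674/(-19759) = 45674*(-1/19759) = -45674/19759 ≈ -2.3116)
o - 23777 = -45674/19759 - 23777 = -469855417/19759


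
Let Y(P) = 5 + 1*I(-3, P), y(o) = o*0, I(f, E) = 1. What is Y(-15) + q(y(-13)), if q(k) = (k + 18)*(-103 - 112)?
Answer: -3864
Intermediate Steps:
y(o) = 0
q(k) = -3870 - 215*k (q(k) = (18 + k)*(-215) = -3870 - 215*k)
Y(P) = 6 (Y(P) = 5 + 1*1 = 5 + 1 = 6)
Y(-15) + q(y(-13)) = 6 + (-3870 - 215*0) = 6 + (-3870 + 0) = 6 - 3870 = -3864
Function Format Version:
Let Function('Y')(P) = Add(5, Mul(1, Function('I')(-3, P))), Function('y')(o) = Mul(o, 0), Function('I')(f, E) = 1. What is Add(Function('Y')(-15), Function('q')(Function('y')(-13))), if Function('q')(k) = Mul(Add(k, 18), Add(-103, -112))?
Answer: -3864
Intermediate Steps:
Function('y')(o) = 0
Function('q')(k) = Add(-3870, Mul(-215, k)) (Function('q')(k) = Mul(Add(18, k), -215) = Add(-3870, Mul(-215, k)))
Function('Y')(P) = 6 (Function('Y')(P) = Add(5, Mul(1, 1)) = Add(5, 1) = 6)
Add(Function('Y')(-15), Function('q')(Function('y')(-13))) = Add(6, Add(-3870, Mul(-215, 0))) = Add(6, Add(-3870, 0)) = Add(6, -3870) = -3864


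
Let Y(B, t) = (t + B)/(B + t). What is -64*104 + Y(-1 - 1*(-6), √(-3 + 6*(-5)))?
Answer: -6655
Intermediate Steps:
Y(B, t) = 1 (Y(B, t) = (B + t)/(B + t) = 1)
-64*104 + Y(-1 - 1*(-6), √(-3 + 6*(-5))) = -64*104 + 1 = -6656 + 1 = -6655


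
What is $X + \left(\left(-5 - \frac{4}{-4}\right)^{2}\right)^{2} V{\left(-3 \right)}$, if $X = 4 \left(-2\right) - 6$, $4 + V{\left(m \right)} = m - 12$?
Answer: $-4878$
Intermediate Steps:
$V{\left(m \right)} = -16 + m$ ($V{\left(m \right)} = -4 + \left(m - 12\right) = -4 + \left(-12 + m\right) = -16 + m$)
$X = -14$ ($X = -8 - 6 = -14$)
$X + \left(\left(-5 - \frac{4}{-4}\right)^{2}\right)^{2} V{\left(-3 \right)} = -14 + \left(\left(-5 - \frac{4}{-4}\right)^{2}\right)^{2} \left(-16 - 3\right) = -14 + \left(\left(-5 - -1\right)^{2}\right)^{2} \left(-19\right) = -14 + \left(\left(-5 + 1\right)^{2}\right)^{2} \left(-19\right) = -14 + \left(\left(-4\right)^{2}\right)^{2} \left(-19\right) = -14 + 16^{2} \left(-19\right) = -14 + 256 \left(-19\right) = -14 - 4864 = -4878$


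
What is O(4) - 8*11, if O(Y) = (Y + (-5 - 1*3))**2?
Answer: -72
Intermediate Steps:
O(Y) = (-8 + Y)**2 (O(Y) = (Y + (-5 - 3))**2 = (Y - 8)**2 = (-8 + Y)**2)
O(4) - 8*11 = (-8 + 4)**2 - 8*11 = (-4)**2 - 88 = 16 - 88 = -72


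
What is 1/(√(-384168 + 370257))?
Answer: -I*√13911/13911 ≈ -0.0084785*I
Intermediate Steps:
1/(√(-384168 + 370257)) = 1/(√(-13911)) = 1/(I*√13911) = -I*√13911/13911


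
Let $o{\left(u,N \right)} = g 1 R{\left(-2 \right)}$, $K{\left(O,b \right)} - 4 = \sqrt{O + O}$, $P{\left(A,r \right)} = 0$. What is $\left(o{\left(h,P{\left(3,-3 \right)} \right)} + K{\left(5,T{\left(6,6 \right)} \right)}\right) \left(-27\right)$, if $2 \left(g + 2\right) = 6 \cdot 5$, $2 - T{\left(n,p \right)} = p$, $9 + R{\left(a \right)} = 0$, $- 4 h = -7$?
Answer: $3051 - 27 \sqrt{10} \approx 2965.6$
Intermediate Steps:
$h = \frac{7}{4}$ ($h = \left(- \frac{1}{4}\right) \left(-7\right) = \frac{7}{4} \approx 1.75$)
$R{\left(a \right)} = -9$ ($R{\left(a \right)} = -9 + 0 = -9$)
$T{\left(n,p \right)} = 2 - p$
$g = 13$ ($g = -2 + \frac{6 \cdot 5}{2} = -2 + \frac{1}{2} \cdot 30 = -2 + 15 = 13$)
$K{\left(O,b \right)} = 4 + \sqrt{2} \sqrt{O}$ ($K{\left(O,b \right)} = 4 + \sqrt{O + O} = 4 + \sqrt{2 O} = 4 + \sqrt{2} \sqrt{O}$)
$o{\left(u,N \right)} = -117$ ($o{\left(u,N \right)} = 13 \cdot 1 \left(-9\right) = 13 \left(-9\right) = -117$)
$\left(o{\left(h,P{\left(3,-3 \right)} \right)} + K{\left(5,T{\left(6,6 \right)} \right)}\right) \left(-27\right) = \left(-117 + \left(4 + \sqrt{2} \sqrt{5}\right)\right) \left(-27\right) = \left(-117 + \left(4 + \sqrt{10}\right)\right) \left(-27\right) = \left(-113 + \sqrt{10}\right) \left(-27\right) = 3051 - 27 \sqrt{10}$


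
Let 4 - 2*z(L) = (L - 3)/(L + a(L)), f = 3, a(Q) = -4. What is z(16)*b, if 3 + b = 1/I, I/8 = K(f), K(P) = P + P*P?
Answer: -10045/2304 ≈ -4.3598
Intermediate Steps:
K(P) = P + P²
I = 96 (I = 8*(3*(1 + 3)) = 8*(3*4) = 8*12 = 96)
b = -287/96 (b = -3 + 1/96 = -287/96 ≈ -2.9896)
z(L) = 2 - (-3 + L)/(2*(-4 + L)) (z(L) = 2 - (L - 3)/(2*(L - 4)) = 2 - (-3 + L)/(2*(-4 + L)))
z(16)*b = ((-13 + 3*16)/(2*(-4 + 16)))*(-287/96) = ((½)*(-13 + 48)/12)*(-287/96) = ((½)*(1/12)*35)*(-287/96) = (35/24)*(-287/96) = -10045/2304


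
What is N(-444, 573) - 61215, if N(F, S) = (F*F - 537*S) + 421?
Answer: -171359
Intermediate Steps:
N(F, S) = 421 + F**2 - 537*S (N(F, S) = (F**2 - 537*S) + 421 = 421 + F**2 - 537*S)
N(-444, 573) - 61215 = (421 + (-444)**2 - 537*573) - 61215 = (421 + 197136 - 307701) - 61215 = -110144 - 61215 = -171359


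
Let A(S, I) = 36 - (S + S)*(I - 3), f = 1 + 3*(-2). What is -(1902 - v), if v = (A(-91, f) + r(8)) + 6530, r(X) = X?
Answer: 3216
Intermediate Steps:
f = -5 (f = 1 - 6 = -5)
A(S, I) = 36 - 2*S*(-3 + I)
v = 5118 (v = ((36 + 6*(-91) - 2*(-5)*(-91)) + 8) + 6530 = ((36 - 546 - 910) + 8) + 6530 = (-1420 + 8) + 6530 = -1412 + 6530 = 5118)
-(1902 - v) = -(1902 - 1*5118) = -(1902 - 5118) = -1*(-3216) = 3216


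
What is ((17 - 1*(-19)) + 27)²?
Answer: 3969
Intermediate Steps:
((17 - 1*(-19)) + 27)² = ((17 + 19) + 27)² = (36 + 27)² = 63² = 3969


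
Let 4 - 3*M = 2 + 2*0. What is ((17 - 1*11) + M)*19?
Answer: 380/3 ≈ 126.67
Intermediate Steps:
M = 2/3 (M = 4/3 - (2 + 2*0)/3 = 4/3 - (2 + 0)/3 = 4/3 - 1/3*2 = 4/3 - 2/3 = 2/3 ≈ 0.66667)
((17 - 1*11) + M)*19 = ((17 - 1*11) + 2/3)*19 = ((17 - 11) + 2/3)*19 = (6 + 2/3)*19 = (20/3)*19 = 380/3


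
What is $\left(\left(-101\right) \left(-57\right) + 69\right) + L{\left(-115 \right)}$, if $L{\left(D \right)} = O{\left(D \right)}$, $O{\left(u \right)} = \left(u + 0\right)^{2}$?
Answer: $19051$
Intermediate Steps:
$O{\left(u \right)} = u^{2}$
$L{\left(D \right)} = D^{2}$
$\left(\left(-101\right) \left(-57\right) + 69\right) + L{\left(-115 \right)} = \left(\left(-101\right) \left(-57\right) + 69\right) + \left(-115\right)^{2} = \left(5757 + 69\right) + 13225 = 5826 + 13225 = 19051$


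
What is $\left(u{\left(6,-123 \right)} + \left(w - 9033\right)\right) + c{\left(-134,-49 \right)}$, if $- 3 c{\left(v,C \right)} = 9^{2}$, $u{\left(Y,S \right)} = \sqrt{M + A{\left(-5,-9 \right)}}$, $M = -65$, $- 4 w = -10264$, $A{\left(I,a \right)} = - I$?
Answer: $-6494 + 2 i \sqrt{15} \approx -6494.0 + 7.746 i$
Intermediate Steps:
$w = 2566$ ($w = \left(- \frac{1}{4}\right) \left(-10264\right) = 2566$)
$u{\left(Y,S \right)} = 2 i \sqrt{15}$ ($u{\left(Y,S \right)} = \sqrt{-65 - -5} = \sqrt{-65 + 5} = \sqrt{-60} = 2 i \sqrt{15}$)
$c{\left(v,C \right)} = -27$ ($c{\left(v,C \right)} = - \frac{9^{2}}{3} = \left(- \frac{1}{3}\right) 81 = -27$)
$\left(u{\left(6,-123 \right)} + \left(w - 9033\right)\right) + c{\left(-134,-49 \right)} = \left(2 i \sqrt{15} + \left(2566 - 9033\right)\right) - 27 = \left(2 i \sqrt{15} - 6467\right) - 27 = \left(-6467 + 2 i \sqrt{15}\right) - 27 = -6494 + 2 i \sqrt{15}$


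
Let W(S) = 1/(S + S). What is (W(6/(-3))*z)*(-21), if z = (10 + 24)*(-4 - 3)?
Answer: -2499/2 ≈ -1249.5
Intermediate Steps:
z = -238 (z = 34*(-7) = -238)
W(S) = 1/(2*S)
(W(6/(-3))*z)*(-21) = ((1/(2*((6/(-3)))))*(-238))*(-21) = ((1/(2*((6*(-1/3)))))*(-238))*(-21) = (((1/2)/(-2))*(-238))*(-21) = (((1/2)*(-1/2))*(-238))*(-21) = -1/4*(-238)*(-21) = (119/2)*(-21) = -2499/2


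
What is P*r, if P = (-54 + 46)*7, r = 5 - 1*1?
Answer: -224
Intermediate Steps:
r = 4 (r = 5 - 1 = 4)
P = -56 (P = -8*7 = -56)
P*r = -56*4 = -224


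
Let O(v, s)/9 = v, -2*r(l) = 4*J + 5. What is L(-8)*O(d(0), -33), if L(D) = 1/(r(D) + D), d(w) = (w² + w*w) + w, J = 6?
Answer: 0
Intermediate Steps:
d(w) = w + 2*w² (d(w) = (w² + w²) + w = 2*w² + w = w + 2*w²)
r(l) = -29/2 (r(l) = -(4*6 + 5)/2 = -(24 + 5)/2 = -½*29 = -29/2)
O(v, s) = 9*v
L(D) = 1/(-29/2 + D)
L(-8)*O(d(0), -33) = (2/(-29 + 2*(-8)))*(9*(0*(1 + 2*0))) = (2/(-29 - 16))*(9*(0*(1 + 0))) = (2/(-45))*(9*(0*1)) = (2*(-1/45))*(9*0) = -2/45*0 = 0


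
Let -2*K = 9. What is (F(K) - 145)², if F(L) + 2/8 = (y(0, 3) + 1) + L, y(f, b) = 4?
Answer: 335241/16 ≈ 20953.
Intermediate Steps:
K = -9/2 (K = -½*9 = -9/2 ≈ -4.5000)
F(L) = 19/4 + L (F(L) = -¼ + ((4 + 1) + L) = -¼ + (5 + L) = 19/4 + L)
(F(K) - 145)² = ((19/4 - 9/2) - 145)² = (¼ - 145)² = (-579/4)² = 335241/16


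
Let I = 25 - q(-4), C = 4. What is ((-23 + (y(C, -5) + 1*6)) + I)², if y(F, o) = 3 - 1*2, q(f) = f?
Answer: 169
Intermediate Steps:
y(F, o) = 1 (y(F, o) = 3 - 2 = 1)
I = 29 (I = 25 - 1*(-4) = 25 + 4 = 29)
((-23 + (y(C, -5) + 1*6)) + I)² = ((-23 + (1 + 1*6)) + 29)² = ((-23 + (1 + 6)) + 29)² = ((-23 + 7) + 29)² = (-16 + 29)² = 13² = 169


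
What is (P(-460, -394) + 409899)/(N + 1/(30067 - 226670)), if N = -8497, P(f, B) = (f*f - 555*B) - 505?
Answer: -5895730764/59661989 ≈ -98.819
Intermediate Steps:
P(f, B) = -505 + f² - 555*B (P(f, B) = (f² - 555*B) - 505 = -505 + f² - 555*B)
(P(-460, -394) + 409899)/(N + 1/(30067 - 226670)) = ((-505 + (-460)² - 555*(-394)) + 409899)/(-8497 + 1/(30067 - 226670)) = ((-505 + 211600 + 218670) + 409899)/(-8497 + 1/(-196603)) = (429765 + 409899)/(-8497 - 1/196603) = 839664/(-1670535692/196603) = 839664*(-196603/1670535692) = -5895730764/59661989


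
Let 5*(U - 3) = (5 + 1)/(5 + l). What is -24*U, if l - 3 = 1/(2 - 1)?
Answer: -376/5 ≈ -75.200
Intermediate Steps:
l = 4 (l = 3 + 1/(2 - 1) = 3 + 1/1 = 3 + 1 = 4)
U = 47/15 (U = 3 + ((5 + 1)/(5 + 4))/5 = 3 + (6/9)/5 = 3 + (6*(1/9))/5 = 3 + (1/5)*(2/3) = 3 + 2/15 = 47/15 ≈ 3.1333)
-24*U = -24*47/15 = -376/5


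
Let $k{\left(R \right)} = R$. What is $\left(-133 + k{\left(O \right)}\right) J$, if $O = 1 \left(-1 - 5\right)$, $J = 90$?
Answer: $-12510$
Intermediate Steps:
$O = -6$ ($O = 1 \left(-6\right) = -6$)
$\left(-133 + k{\left(O \right)}\right) J = \left(-133 - 6\right) 90 = \left(-139\right) 90 = -12510$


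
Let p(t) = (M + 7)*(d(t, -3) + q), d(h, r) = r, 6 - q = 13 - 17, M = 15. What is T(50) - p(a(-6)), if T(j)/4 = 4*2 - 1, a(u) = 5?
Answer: -126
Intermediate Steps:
q = 10 (q = 6 - (13 - 17) = 6 - 1*(-4) = 6 + 4 = 10)
p(t) = 154 (p(t) = (15 + 7)*(-3 + 10) = 22*7 = 154)
T(j) = 28 (T(j) = 4*(4*2 - 1) = 4*(8 - 1) = 4*7 = 28)
T(50) - p(a(-6)) = 28 - 1*154 = 28 - 154 = -126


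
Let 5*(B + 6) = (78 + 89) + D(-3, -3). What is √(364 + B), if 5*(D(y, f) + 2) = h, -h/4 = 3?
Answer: √9763/5 ≈ 19.762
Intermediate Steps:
h = -12 (h = -4*3 = -12)
D(y, f) = -22/5 (D(y, f) = -2 + (⅕)*(-12) = -2 - 12/5 = -22/5)
B = 663/25 (B = -6 + ((78 + 89) - 22/5)/5 = -6 + (167 - 22/5)/5 = -6 + (⅕)*(813/5) = -6 + 813/25 = 663/25 ≈ 26.520)
√(364 + B) = √(364 + 663/25) = √(9763/25) = √9763/5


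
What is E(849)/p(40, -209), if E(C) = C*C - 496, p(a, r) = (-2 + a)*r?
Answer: -720305/7942 ≈ -90.696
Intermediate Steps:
p(a, r) = r*(-2 + a)
E(C) = -496 + C**2 (E(C) = C**2 - 496 = -496 + C**2)
E(849)/p(40, -209) = (-496 + 849**2)/((-209*(-2 + 40))) = (-496 + 720801)/((-209*38)) = 720305/(-7942) = 720305*(-1/7942) = -720305/7942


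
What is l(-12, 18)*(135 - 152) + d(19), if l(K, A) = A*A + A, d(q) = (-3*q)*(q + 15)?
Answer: -7752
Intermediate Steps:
d(q) = -3*q*(15 + q) (d(q) = (-3*q)*(15 + q) = -3*q*(15 + q))
l(K, A) = A + A² (l(K, A) = A² + A = A + A²)
l(-12, 18)*(135 - 152) + d(19) = (18*(1 + 18))*(135 - 152) - 3*19*(15 + 19) = (18*19)*(-17) - 3*19*34 = 342*(-17) - 1938 = -5814 - 1938 = -7752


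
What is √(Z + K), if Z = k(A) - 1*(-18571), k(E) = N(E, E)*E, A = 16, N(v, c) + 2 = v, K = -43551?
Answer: 2*I*√6189 ≈ 157.34*I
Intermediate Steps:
N(v, c) = -2 + v
k(E) = E*(-2 + E) (k(E) = (-2 + E)*E = E*(-2 + E))
Z = 18795 (Z = 16*(-2 + 16) - 1*(-18571) = 16*14 + 18571 = 224 + 18571 = 18795)
√(Z + K) = √(18795 - 43551) = √(-24756) = 2*I*√6189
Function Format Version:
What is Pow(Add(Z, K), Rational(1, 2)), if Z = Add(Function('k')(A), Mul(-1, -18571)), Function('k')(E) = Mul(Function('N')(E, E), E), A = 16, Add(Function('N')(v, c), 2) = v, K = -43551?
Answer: Mul(2, I, Pow(6189, Rational(1, 2))) ≈ Mul(157.34, I)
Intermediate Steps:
Function('N')(v, c) = Add(-2, v)
Function('k')(E) = Mul(E, Add(-2, E)) (Function('k')(E) = Mul(Add(-2, E), E) = Mul(E, Add(-2, E)))
Z = 18795 (Z = Add(Mul(16, Add(-2, 16)), Mul(-1, -18571)) = Add(Mul(16, 14), 18571) = Add(224, 18571) = 18795)
Pow(Add(Z, K), Rational(1, 2)) = Pow(Add(18795, -43551), Rational(1, 2)) = Pow(-24756, Rational(1, 2)) = Mul(2, I, Pow(6189, Rational(1, 2)))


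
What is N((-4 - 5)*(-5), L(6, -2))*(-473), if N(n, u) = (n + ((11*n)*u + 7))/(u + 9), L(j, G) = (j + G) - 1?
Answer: -727001/12 ≈ -60583.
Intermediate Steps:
L(j, G) = -1 + G + j (L(j, G) = (G + j) - 1 = -1 + G + j)
N(n, u) = (7 + n + 11*n*u)/(9 + u) (N(n, u) = (n + (11*n*u + 7))/(9 + u) = (n + (7 + 11*n*u))/(9 + u) = (7 + n + 11*n*u)/(9 + u))
N((-4 - 5)*(-5), L(6, -2))*(-473) = ((7 + (-4 - 5)*(-5) + 11*((-4 - 5)*(-5))*(-1 - 2 + 6))/(9 + (-1 - 2 + 6)))*(-473) = ((7 - 9*(-5) + 11*(-9*(-5))*3)/(9 + 3))*(-473) = ((7 + 45 + 11*45*3)/12)*(-473) = ((7 + 45 + 1485)/12)*(-473) = ((1/12)*1537)*(-473) = (1537/12)*(-473) = -727001/12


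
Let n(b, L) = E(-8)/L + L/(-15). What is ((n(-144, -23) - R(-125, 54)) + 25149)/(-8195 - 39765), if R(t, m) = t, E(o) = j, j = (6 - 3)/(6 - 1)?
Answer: -174401/330924 ≈ -0.52701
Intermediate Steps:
j = ⅗ (j = 3/5 = 3*(⅕) = ⅗ ≈ 0.60000)
E(o) = ⅗
n(b, L) = -L/15 + 3/(5*L) (n(b, L) = 3/(5*L) + L/(-15) = 3/(5*L) + L*(-1/15) = 3/(5*L) - L/15 = -L/15 + 3/(5*L))
((n(-144, -23) - R(-125, 54)) + 25149)/(-8195 - 39765) = (((1/15)*(9 - 1*(-23)²)/(-23) - 1*(-125)) + 25149)/(-8195 - 39765) = (((1/15)*(-1/23)*(9 - 1*529) + 125) + 25149)/(-47960) = (((1/15)*(-1/23)*(9 - 529) + 125) + 25149)*(-1/47960) = (((1/15)*(-1/23)*(-520) + 125) + 25149)*(-1/47960) = ((104/69 + 125) + 25149)*(-1/47960) = (8729/69 + 25149)*(-1/47960) = (1744010/69)*(-1/47960) = -174401/330924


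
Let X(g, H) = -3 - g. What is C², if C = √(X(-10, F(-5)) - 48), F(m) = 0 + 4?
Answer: -41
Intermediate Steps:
F(m) = 4
C = I*√41 (C = √((-3 - 1*(-10)) - 48) = √((-3 + 10) - 48) = √(7 - 48) = √(-41) = I*√41 ≈ 6.4031*I)
C² = (I*√41)² = -41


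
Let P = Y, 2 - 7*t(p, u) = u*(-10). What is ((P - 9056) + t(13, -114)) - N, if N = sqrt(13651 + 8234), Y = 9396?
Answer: 1242/7 - sqrt(21885) ≈ 29.493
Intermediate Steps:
t(p, u) = 2/7 + 10*u/7 (t(p, u) = 2/7 - u*(-10)/7 = 2/7 - (-10)*u/7 = 2/7 + 10*u/7)
P = 9396
N = sqrt(21885) ≈ 147.94
((P - 9056) + t(13, -114)) - N = ((9396 - 9056) + (2/7 + (10/7)*(-114))) - sqrt(21885) = (340 + (2/7 - 1140/7)) - sqrt(21885) = (340 - 1138/7) - sqrt(21885) = 1242/7 - sqrt(21885)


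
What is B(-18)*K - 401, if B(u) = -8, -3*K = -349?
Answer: -3995/3 ≈ -1331.7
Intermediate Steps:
K = 349/3 (K = -⅓*(-349) = 349/3 ≈ 116.33)
B(-18)*K - 401 = -8*349/3 - 401 = -2792/3 - 401 = -3995/3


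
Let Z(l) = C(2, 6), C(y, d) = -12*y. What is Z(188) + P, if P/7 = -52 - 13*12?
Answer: -1480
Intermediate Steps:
Z(l) = -24 (Z(l) = -12*2 = -24)
P = -1456 (P = 7*(-52 - 13*12) = 7*(-52 - 156) = 7*(-208) = -1456)
Z(188) + P = -24 - 1456 = -1480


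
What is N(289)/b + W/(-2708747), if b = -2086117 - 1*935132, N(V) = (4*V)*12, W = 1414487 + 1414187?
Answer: -69786213270/66534952561 ≈ -1.0489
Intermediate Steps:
W = 2828674
N(V) = 48*V
b = -3021249 (b = -2086117 - 935132 = -3021249)
N(289)/b + W/(-2708747) = (48*289)/(-3021249) + 2828674/(-2708747) = 13872*(-1/3021249) + 2828674*(-1/2708747) = -4624/1007083 - 2828674/2708747 = -69786213270/66534952561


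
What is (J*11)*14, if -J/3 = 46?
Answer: -21252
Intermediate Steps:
J = -138 (J = -3*46 = -138)
(J*11)*14 = -138*11*14 = -1518*14 = -21252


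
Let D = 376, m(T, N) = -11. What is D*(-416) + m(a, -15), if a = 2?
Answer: -156427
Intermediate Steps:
D*(-416) + m(a, -15) = 376*(-416) - 11 = -156416 - 11 = -156427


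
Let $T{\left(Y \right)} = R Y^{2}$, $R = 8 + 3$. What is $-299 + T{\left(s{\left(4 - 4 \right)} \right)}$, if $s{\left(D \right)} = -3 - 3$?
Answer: $97$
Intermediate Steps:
$s{\left(D \right)} = -6$ ($s{\left(D \right)} = -3 - 3 = -6$)
$R = 11$
$T{\left(Y \right)} = 11 Y^{2}$
$-299 + T{\left(s{\left(4 - 4 \right)} \right)} = -299 + 11 \left(-6\right)^{2} = -299 + 11 \cdot 36 = -299 + 396 = 97$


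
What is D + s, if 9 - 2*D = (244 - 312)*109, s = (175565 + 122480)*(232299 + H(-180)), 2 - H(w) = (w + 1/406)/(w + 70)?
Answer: 56219362052365/812 ≈ 6.9236e+10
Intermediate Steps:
H(w) = 2 - (1/406 + w)/(70 + w) (H(w) = 2 - (w + 1/406)/(w + 70) = 2 - (w + 1/406)/(70 + w) = 2 - (1/406 + w)/(70 + w))
s = 56219359039439/812 (s = (175565 + 122480)*(232299 + (56839/406 - 180)/(70 - 180)) = 298045*(232299 - 16241/406/(-110)) = 298045*(232299 - 1/110*(-16241/406)) = 298045*(232299 + 16241/44660) = 298045*(10374489581/44660) = 56219359039439/812 ≈ 6.9236e+10)
D = 7421/2 (D = 9/2 - (244 - 312)*109/2 = 9/2 - (-34)*109 = 9/2 - ½*(-7412) = 9/2 + 3706 = 7421/2 ≈ 3710.5)
D + s = 7421/2 + 56219359039439/812 = 56219362052365/812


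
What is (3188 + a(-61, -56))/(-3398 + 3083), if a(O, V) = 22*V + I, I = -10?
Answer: -278/45 ≈ -6.1778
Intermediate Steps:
a(O, V) = -10 + 22*V (a(O, V) = 22*V - 10 = -10 + 22*V)
(3188 + a(-61, -56))/(-3398 + 3083) = (3188 + (-10 + 22*(-56)))/(-3398 + 3083) = (3188 + (-10 - 1232))/(-315) = (3188 - 1242)*(-1/315) = 1946*(-1/315) = -278/45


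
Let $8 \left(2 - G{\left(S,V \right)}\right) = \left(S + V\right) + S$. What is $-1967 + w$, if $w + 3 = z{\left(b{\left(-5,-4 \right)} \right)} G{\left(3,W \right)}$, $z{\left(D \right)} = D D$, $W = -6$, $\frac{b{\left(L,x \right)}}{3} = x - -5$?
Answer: $-1952$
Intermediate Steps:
$b{\left(L,x \right)} = 15 + 3 x$ ($b{\left(L,x \right)} = 3 \left(x - -5\right) = 3 \left(x + 5\right) = 3 \left(5 + x\right) = 15 + 3 x$)
$z{\left(D \right)} = D^{2}$
$G{\left(S,V \right)} = 2 - \frac{S}{4} - \frac{V}{8}$ ($G{\left(S,V \right)} = 2 - \frac{\left(S + V\right) + S}{8} = 2 - \frac{V + 2 S}{8} = 2 - \left(\frac{S}{4} + \frac{V}{8}\right) = 2 - \frac{S}{4} - \frac{V}{8}$)
$w = 15$ ($w = -3 + \left(15 + 3 \left(-4\right)\right)^{2} \left(2 - \frac{3}{4} - - \frac{3}{4}\right) = -3 + \left(15 - 12\right)^{2} \left(2 - \frac{3}{4} + \frac{3}{4}\right) = -3 + 3^{2} \cdot 2 = -3 + 9 \cdot 2 = -3 + 18 = 15$)
$-1967 + w = -1967 + 15 = -1952$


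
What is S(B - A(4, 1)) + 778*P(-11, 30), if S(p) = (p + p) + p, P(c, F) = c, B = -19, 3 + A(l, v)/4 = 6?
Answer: -8651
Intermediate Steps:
A(l, v) = 12 (A(l, v) = -12 + 4*6 = -12 + 24 = 12)
S(p) = 3*p (S(p) = 2*p + p = 3*p)
S(B - A(4, 1)) + 778*P(-11, 30) = 3*(-19 - 1*12) + 778*(-11) = 3*(-19 - 12) - 8558 = 3*(-31) - 8558 = -93 - 8558 = -8651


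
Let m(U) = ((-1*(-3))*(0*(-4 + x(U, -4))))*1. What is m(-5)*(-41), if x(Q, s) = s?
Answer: 0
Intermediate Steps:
m(U) = 0 (m(U) = ((-1*(-3))*(0*(-4 - 4)))*1 = (3*(0*(-8)))*1 = (3*0)*1 = 0*1 = 0)
m(-5)*(-41) = 0*(-41) = 0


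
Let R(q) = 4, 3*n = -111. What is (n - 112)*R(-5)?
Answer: -596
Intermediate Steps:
n = -37 (n = (1/3)*(-111) = -37)
(n - 112)*R(-5) = (-37 - 112)*4 = -149*4 = -596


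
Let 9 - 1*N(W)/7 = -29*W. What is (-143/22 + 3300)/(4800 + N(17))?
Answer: 6587/16628 ≈ 0.39614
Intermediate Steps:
N(W) = 63 + 203*W (N(W) = 63 - (-203)*W = 63 + 203*W)
(-143/22 + 3300)/(4800 + N(17)) = (-143/22 + 3300)/(4800 + (63 + 203*17)) = (-143*1/22 + 3300)/(4800 + (63 + 3451)) = (-13/2 + 3300)/(4800 + 3514) = (6587/2)/8314 = (6587/2)*(1/8314) = 6587/16628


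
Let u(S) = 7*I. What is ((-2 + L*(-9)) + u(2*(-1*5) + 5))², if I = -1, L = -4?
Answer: 729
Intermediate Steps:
u(S) = -7 (u(S) = 7*(-1) = -7)
((-2 + L*(-9)) + u(2*(-1*5) + 5))² = ((-2 - 4*(-9)) - 7)² = ((-2 + 36) - 7)² = (34 - 7)² = 27² = 729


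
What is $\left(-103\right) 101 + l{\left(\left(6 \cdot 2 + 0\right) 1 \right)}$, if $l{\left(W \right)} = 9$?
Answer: $-10394$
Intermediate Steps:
$\left(-103\right) 101 + l{\left(\left(6 \cdot 2 + 0\right) 1 \right)} = \left(-103\right) 101 + 9 = -10403 + 9 = -10394$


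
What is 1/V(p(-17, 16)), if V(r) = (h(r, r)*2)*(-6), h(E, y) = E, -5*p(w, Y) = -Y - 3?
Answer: -5/228 ≈ -0.021930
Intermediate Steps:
p(w, Y) = ⅗ + Y/5 (p(w, Y) = -(-Y - 3)/5 = -(-3 - Y)/5 = ⅗ + Y/5)
V(r) = -12*r (V(r) = (r*2)*(-6) = (2*r)*(-6) = -12*r)
1/V(p(-17, 16)) = 1/(-12*(⅗ + (⅕)*16)) = 1/(-12*(⅗ + 16/5)) = 1/(-12*19/5) = 1/(-228/5) = -5/228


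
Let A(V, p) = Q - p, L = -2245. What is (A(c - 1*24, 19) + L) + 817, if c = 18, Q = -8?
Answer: -1455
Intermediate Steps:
A(V, p) = -8 - p
(A(c - 1*24, 19) + L) + 817 = ((-8 - 1*19) - 2245) + 817 = ((-8 - 19) - 2245) + 817 = (-27 - 2245) + 817 = -2272 + 817 = -1455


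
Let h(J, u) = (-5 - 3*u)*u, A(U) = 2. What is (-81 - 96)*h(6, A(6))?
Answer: 3894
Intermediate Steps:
h(J, u) = u*(-5 - 3*u)
(-81 - 96)*h(6, A(6)) = (-81 - 96)*(-1*2*(5 + 3*2)) = -(-177)*2*(5 + 6) = -(-177)*2*11 = -177*(-22) = 3894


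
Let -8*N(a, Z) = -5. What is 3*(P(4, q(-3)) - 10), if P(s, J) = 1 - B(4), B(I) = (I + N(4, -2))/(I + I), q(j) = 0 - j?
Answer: -1839/64 ≈ -28.734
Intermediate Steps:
q(j) = -j
N(a, Z) = 5/8 (N(a, Z) = -1/8*(-5) = 5/8)
B(I) = (5/8 + I)/(2*I) (B(I) = (I + 5/8)/(I + I) = (5/8 + I)/((2*I)) = (5/8 + I)*(1/(2*I)) = (5/8 + I)/(2*I))
P(s, J) = 27/64 (P(s, J) = 1 - (5 + 8*4)/(16*4) = 1 - (5 + 32)/(16*4) = 1 - 37/(16*4) = 1 - 1*37/64 = 1 - 37/64 = 27/64)
3*(P(4, q(-3)) - 10) = 3*(27/64 - 10) = 3*(-613/64) = -1839/64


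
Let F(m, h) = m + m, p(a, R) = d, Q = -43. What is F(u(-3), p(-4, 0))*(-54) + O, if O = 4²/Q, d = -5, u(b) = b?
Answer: 13916/43 ≈ 323.63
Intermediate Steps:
p(a, R) = -5
F(m, h) = 2*m
O = -16/43 (O = 4²/(-43) = 16*(-1/43) = -16/43 ≈ -0.37209)
F(u(-3), p(-4, 0))*(-54) + O = (2*(-3))*(-54) - 16/43 = -6*(-54) - 16/43 = 324 - 16/43 = 13916/43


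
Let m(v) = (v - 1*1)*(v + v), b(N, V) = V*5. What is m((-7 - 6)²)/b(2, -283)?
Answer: -56784/1415 ≈ -40.130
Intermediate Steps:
b(N, V) = 5*V
m(v) = 2*v*(-1 + v) (m(v) = (v - 1)*(2*v) = (-1 + v)*(2*v) = 2*v*(-1 + v))
m((-7 - 6)²)/b(2, -283) = (2*(-7 - 6)²*(-1 + (-7 - 6)²))/((5*(-283))) = (2*(-13)²*(-1 + (-13)²))/(-1415) = (2*169*(-1 + 169))*(-1/1415) = (2*169*168)*(-1/1415) = 56784*(-1/1415) = -56784/1415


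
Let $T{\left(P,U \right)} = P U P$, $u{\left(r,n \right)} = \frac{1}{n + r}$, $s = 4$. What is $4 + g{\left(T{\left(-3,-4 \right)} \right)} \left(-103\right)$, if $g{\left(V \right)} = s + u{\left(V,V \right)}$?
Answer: $- \frac{29273}{72} \approx -406.57$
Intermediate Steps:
$T{\left(P,U \right)} = U P^{2}$
$g{\left(V \right)} = 4 + \frac{1}{2 V}$ ($g{\left(V \right)} = 4 + \frac{1}{V + V} = 4 + \frac{1}{2 V}$)
$4 + g{\left(T{\left(-3,-4 \right)} \right)} \left(-103\right) = 4 + \left(4 + \frac{1}{2 \left(- 4 \left(-3\right)^{2}\right)}\right) \left(-103\right) = 4 + \left(4 + \frac{1}{2 \left(\left(-4\right) 9\right)}\right) \left(-103\right) = 4 + \left(4 + \frac{1}{2 \left(-36\right)}\right) \left(-103\right) = 4 + \left(4 + \frac{1}{2} \left(- \frac{1}{36}\right)\right) \left(-103\right) = 4 + \left(4 - \frac{1}{72}\right) \left(-103\right) = 4 + \frac{287}{72} \left(-103\right) = 4 - \frac{29561}{72} = - \frac{29273}{72}$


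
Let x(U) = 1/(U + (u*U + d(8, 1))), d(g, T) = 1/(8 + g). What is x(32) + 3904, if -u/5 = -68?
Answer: 681611088/174593 ≈ 3904.0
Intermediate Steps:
u = 340 (u = -5*(-68) = 340)
x(U) = 1/(1/16 + 341*U) (x(U) = 1/(U + (340*U + 1/(8 + 8))) = 1/(U + (340*U + 1/16)) = 1/(U + (1/16 + 340*U)) = 1/(1/16 + 341*U))
x(32) + 3904 = 16/(1 + 5456*32) + 3904 = 16/(1 + 174592) + 3904 = 16/174593 + 3904 = 681611088/174593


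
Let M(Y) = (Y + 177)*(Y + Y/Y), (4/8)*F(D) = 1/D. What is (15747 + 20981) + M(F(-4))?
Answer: 147265/4 ≈ 36816.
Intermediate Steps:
F(D) = 2/D (F(D) = 2*(1/D) = 2/D)
M(Y) = (1 + Y)*(177 + Y) (M(Y) = (177 + Y)*(Y + 1) = (177 + Y)*(1 + Y) = (1 + Y)*(177 + Y))
(15747 + 20981) + M(F(-4)) = (15747 + 20981) + (177 + (2/(-4))**2 + 178*(2/(-4))) = 36728 + (177 + (2*(-1/4))**2 + 178*(2*(-1/4))) = 36728 + (177 + (-1/2)**2 + 178*(-1/2)) = 36728 + (177 + 1/4 - 89) = 36728 + 353/4 = 147265/4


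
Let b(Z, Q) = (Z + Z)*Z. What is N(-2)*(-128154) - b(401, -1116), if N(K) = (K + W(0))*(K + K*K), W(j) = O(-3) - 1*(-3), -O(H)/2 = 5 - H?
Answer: 3523018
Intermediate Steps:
O(H) = -10 + 2*H (O(H) = -2*(5 - H) = -10 + 2*H)
W(j) = -13 (W(j) = (-10 + 2*(-3)) - 1*(-3) = (-10 - 6) + 3 = -16 + 3 = -13)
b(Z, Q) = 2*Z**2 (b(Z, Q) = (2*Z)*Z = 2*Z**2)
N(K) = (-13 + K)*(K + K**2) (N(K) = (K - 13)*(K + K*K) = (-13 + K)*(K + K**2))
N(-2)*(-128154) - b(401, -1116) = -2*(-13 + (-2)**2 - 12*(-2))*(-128154) - 2*401**2 = -2*(-13 + 4 + 24)*(-128154) - 2*160801 = -2*15*(-128154) - 1*321602 = -30*(-128154) - 321602 = 3844620 - 321602 = 3523018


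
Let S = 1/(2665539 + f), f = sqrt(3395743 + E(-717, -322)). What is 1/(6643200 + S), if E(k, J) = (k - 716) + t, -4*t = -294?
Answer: 47200565550407305539/313562797064483519865369601 + sqrt(13577534)/627125594128967039730739202 ≈ 1.5053e-7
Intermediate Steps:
t = 147/2 (t = -1/4*(-294) = 147/2 ≈ 73.500)
E(k, J) = -1285/2 + k (E(k, J) = (k - 716) + 147/2 = (-716 + k) + 147/2 = -1285/2 + k)
f = sqrt(13577534)/2 (f = sqrt(3395743 + (-1285/2 - 717)) = sqrt(3395743 - 2719/2) = sqrt(6788767/2) = sqrt(13577534)/2 ≈ 1842.4)
S = 1/(2665539 + sqrt(13577534)/2) ≈ 3.7490e-7
1/(6643200 + S) = 1/(6643200 + (5331078/14210189532275 - sqrt(13577534)/14210189532275)) = 1/(94401131100814611078/14210189532275 - sqrt(13577534)/14210189532275)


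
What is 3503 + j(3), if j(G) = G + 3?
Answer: 3509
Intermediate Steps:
j(G) = 3 + G
3503 + j(3) = 3503 + (3 + 3) = 3503 + 6 = 3509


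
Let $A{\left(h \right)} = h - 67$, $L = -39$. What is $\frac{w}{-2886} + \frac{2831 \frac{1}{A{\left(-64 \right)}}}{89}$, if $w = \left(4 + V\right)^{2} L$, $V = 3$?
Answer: $\frac{361797}{862766} \approx 0.41935$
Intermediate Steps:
$A{\left(h \right)} = -67 + h$
$w = -1911$ ($w = \left(4 + 3\right)^{2} \left(-39\right) = 7^{2} \left(-39\right) = 49 \left(-39\right) = -1911$)
$\frac{w}{-2886} + \frac{2831 \frac{1}{A{\left(-64 \right)}}}{89} = - \frac{1911}{-2886} + \frac{2831 \frac{1}{-67 - 64}}{89} = \left(-1911\right) \left(- \frac{1}{2886}\right) + \frac{2831}{-131} \cdot \frac{1}{89} = \frac{49}{74} + 2831 \left(- \frac{1}{131}\right) \frac{1}{89} = \frac{49}{74} - \frac{2831}{11659} = \frac{361797}{862766}$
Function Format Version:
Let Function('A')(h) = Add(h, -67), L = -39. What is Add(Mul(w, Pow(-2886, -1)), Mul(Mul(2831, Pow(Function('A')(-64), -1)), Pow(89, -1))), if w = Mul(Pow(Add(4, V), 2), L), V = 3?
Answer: Rational(361797, 862766) ≈ 0.41935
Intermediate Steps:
Function('A')(h) = Add(-67, h)
w = -1911 (w = Mul(Pow(Add(4, 3), 2), -39) = Mul(Pow(7, 2), -39) = Mul(49, -39) = -1911)
Add(Mul(w, Pow(-2886, -1)), Mul(Mul(2831, Pow(Function('A')(-64), -1)), Pow(89, -1))) = Add(Mul(-1911, Pow(-2886, -1)), Mul(Mul(2831, Pow(Add(-67, -64), -1)), Pow(89, -1))) = Add(Mul(-1911, Rational(-1, 2886)), Mul(Mul(2831, Pow(-131, -1)), Rational(1, 89))) = Add(Rational(49, 74), Mul(Mul(2831, Rational(-1, 131)), Rational(1, 89))) = Add(Rational(49, 74), Mul(Rational(-2831, 131), Rational(1, 89))) = Add(Rational(49, 74), Rational(-2831, 11659)) = Rational(361797, 862766)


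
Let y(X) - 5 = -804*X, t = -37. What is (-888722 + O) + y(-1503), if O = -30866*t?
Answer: 1461737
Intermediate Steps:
O = 1142042 (O = -30866*(-37) = 1142042)
y(X) = 5 - 804*X
(-888722 + O) + y(-1503) = (-888722 + 1142042) + (5 - 804*(-1503)) = 253320 + (5 + 1208412) = 253320 + 1208417 = 1461737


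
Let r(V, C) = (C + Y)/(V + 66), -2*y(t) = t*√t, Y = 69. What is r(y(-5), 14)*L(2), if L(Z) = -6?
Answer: -131472/17549 + 4980*I*√5/17549 ≈ -7.4917 + 0.63454*I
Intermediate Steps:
y(t) = -t^(3/2)/2 (y(t) = -t*√t/2 = -t^(3/2)/2)
r(V, C) = (69 + C)/(66 + V) (r(V, C) = (C + 69)/(V + 66) = (69 + C)/(66 + V))
r(y(-5), 14)*L(2) = ((69 + 14)/(66 - (-5)*I*√5/2))*(-6) = (83/(66 - (-5)*I*√5/2))*(-6) = (83/(66 + 5*I*√5/2))*(-6) = -498/(66 + 5*I*√5/2)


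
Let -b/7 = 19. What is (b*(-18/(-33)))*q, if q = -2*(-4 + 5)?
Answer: 1596/11 ≈ 145.09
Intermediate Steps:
b = -133 (b = -7*19 = -133)
q = -2 (q = -2*1 = -2)
(b*(-18/(-33)))*q = -(-2394)/(-33)*(-2) = -(-2394)*(-1)/33*(-2) = -133*6/11*(-2) = -798/11*(-2) = 1596/11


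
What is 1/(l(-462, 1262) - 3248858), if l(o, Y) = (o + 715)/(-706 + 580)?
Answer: -126/409356361 ≈ -3.0780e-7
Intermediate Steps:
l(o, Y) = -715/126 - o/126 (l(o, Y) = (715 + o)/(-126) = (715 + o)*(-1/126) = -715/126 - o/126)
1/(l(-462, 1262) - 3248858) = 1/((-715/126 - 1/126*(-462)) - 3248858) = 1/((-715/126 + 11/3) - 3248858) = 1/(-253/126 - 3248858) = 1/(-409356361/126) = -126/409356361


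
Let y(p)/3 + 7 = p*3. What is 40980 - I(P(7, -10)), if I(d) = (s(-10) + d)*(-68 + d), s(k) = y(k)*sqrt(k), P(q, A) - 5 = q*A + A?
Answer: 30255 - 15873*I*sqrt(10) ≈ 30255.0 - 50195.0*I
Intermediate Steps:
P(q, A) = 5 + A + A*q (P(q, A) = 5 + (q*A + A) = 5 + (A*q + A) = 5 + (A + A*q) = 5 + A + A*q)
y(p) = -21 + 9*p (y(p) = -21 + 3*(p*3) = -21 + 3*(3*p) = -21 + 9*p)
s(k) = sqrt(k)*(-21 + 9*k) (s(k) = (-21 + 9*k)*sqrt(k) = sqrt(k)*(-21 + 9*k))
I(d) = (-68 + d)*(d - 111*I*sqrt(10)) (I(d) = (sqrt(-10)*(-21 + 9*(-10)) + d)*(-68 + d) = ((I*sqrt(10))*(-21 - 90) + d)*(-68 + d) = ((I*sqrt(10))*(-111) + d)*(-68 + d) = (-111*I*sqrt(10) + d)*(-68 + d) = (d - 111*I*sqrt(10))*(-68 + d) = (-68 + d)*(d - 111*I*sqrt(10)))
40980 - I(P(7, -10)) = 40980 - ((5 - 10 - 10*7)**2 - 68*(5 - 10 - 10*7) + 7548*I*sqrt(10) - 111*I*(5 - 10 - 10*7)*sqrt(10)) = 40980 - ((5 - 10 - 70)**2 - 68*(5 - 10 - 70) + 7548*I*sqrt(10) - 111*I*(5 - 10 - 70)*sqrt(10)) = 40980 - ((-75)**2 - 68*(-75) + 7548*I*sqrt(10) - 111*I*(-75)*sqrt(10)) = 40980 - (5625 + 5100 + 7548*I*sqrt(10) + 8325*I*sqrt(10)) = 40980 - (10725 + 15873*I*sqrt(10)) = 40980 + (-10725 - 15873*I*sqrt(10)) = 30255 - 15873*I*sqrt(10)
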